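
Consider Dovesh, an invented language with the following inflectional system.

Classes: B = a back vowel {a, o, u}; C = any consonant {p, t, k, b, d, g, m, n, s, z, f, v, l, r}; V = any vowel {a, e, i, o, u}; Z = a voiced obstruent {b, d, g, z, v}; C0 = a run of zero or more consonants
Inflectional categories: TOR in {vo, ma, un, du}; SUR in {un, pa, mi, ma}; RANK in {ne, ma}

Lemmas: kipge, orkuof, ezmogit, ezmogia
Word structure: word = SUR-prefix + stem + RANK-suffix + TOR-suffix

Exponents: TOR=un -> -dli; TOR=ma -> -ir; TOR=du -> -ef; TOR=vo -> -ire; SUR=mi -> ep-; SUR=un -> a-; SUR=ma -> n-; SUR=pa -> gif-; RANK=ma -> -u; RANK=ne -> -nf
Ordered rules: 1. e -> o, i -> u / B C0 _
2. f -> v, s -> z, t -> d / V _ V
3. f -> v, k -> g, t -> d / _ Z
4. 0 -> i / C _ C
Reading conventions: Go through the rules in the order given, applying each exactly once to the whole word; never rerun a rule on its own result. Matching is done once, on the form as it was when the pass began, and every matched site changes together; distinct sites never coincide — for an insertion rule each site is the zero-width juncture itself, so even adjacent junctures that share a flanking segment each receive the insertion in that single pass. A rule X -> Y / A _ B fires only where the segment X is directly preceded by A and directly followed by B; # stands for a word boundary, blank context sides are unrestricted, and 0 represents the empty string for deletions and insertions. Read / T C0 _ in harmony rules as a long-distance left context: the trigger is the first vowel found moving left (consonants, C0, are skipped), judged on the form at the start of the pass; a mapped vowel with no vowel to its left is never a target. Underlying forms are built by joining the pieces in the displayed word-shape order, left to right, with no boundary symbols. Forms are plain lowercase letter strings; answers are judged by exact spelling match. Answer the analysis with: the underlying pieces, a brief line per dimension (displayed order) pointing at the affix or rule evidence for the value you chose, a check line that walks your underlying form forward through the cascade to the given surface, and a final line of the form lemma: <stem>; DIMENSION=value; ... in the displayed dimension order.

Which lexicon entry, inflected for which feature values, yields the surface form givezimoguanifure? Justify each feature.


underlying: gif-ezmogia-nf-ire
TOR=vo - signalled by the affix -ire
SUR=pa - signalled by the affix gif-
RANK=ne - signalled by the affix -nf
check: gifezmogianfire -> gifezmoguanfure -> givezmoguanfure -> givezmoguanfure -> givezimoguanifure
lemma: ezmogia; TOR=vo; SUR=pa; RANK=ne


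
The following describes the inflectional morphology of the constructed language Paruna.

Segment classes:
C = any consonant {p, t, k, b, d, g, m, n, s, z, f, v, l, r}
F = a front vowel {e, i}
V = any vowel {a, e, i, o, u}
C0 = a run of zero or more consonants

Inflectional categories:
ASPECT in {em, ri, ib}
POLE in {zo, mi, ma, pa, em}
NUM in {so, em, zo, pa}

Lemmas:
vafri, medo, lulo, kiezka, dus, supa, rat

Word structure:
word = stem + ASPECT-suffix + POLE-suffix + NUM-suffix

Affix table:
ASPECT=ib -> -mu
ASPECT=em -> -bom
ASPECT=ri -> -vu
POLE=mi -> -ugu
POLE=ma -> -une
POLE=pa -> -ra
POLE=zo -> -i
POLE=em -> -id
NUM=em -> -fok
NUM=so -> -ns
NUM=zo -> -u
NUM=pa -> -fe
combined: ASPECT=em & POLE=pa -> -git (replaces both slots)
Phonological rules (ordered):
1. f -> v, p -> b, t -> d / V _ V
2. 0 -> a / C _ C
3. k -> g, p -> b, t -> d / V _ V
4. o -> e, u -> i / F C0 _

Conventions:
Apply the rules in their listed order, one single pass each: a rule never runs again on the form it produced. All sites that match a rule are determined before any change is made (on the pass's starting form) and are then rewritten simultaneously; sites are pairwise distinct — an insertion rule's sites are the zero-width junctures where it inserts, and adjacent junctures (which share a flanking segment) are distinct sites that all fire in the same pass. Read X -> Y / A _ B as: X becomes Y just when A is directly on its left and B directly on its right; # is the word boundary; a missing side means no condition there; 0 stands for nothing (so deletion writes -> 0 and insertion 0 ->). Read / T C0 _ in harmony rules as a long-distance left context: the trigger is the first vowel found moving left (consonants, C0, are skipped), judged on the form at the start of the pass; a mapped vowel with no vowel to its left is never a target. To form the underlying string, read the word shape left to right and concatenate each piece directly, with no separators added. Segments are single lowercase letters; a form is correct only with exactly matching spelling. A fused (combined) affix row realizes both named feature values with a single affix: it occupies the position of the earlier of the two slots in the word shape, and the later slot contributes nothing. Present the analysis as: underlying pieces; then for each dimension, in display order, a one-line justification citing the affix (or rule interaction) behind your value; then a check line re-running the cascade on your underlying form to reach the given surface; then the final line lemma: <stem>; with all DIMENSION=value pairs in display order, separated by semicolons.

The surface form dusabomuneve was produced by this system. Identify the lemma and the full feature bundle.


underlying: dus-bom-une-fe
ASPECT=em - signalled by the affix -bom
POLE=ma - signalled by the affix -une
NUM=pa - signalled by the affix -fe
check: dusbomunefe -> dusbomuneve -> dusabomuneve -> dusabomuneve -> dusabomuneve
lemma: dus; ASPECT=em; POLE=ma; NUM=pa


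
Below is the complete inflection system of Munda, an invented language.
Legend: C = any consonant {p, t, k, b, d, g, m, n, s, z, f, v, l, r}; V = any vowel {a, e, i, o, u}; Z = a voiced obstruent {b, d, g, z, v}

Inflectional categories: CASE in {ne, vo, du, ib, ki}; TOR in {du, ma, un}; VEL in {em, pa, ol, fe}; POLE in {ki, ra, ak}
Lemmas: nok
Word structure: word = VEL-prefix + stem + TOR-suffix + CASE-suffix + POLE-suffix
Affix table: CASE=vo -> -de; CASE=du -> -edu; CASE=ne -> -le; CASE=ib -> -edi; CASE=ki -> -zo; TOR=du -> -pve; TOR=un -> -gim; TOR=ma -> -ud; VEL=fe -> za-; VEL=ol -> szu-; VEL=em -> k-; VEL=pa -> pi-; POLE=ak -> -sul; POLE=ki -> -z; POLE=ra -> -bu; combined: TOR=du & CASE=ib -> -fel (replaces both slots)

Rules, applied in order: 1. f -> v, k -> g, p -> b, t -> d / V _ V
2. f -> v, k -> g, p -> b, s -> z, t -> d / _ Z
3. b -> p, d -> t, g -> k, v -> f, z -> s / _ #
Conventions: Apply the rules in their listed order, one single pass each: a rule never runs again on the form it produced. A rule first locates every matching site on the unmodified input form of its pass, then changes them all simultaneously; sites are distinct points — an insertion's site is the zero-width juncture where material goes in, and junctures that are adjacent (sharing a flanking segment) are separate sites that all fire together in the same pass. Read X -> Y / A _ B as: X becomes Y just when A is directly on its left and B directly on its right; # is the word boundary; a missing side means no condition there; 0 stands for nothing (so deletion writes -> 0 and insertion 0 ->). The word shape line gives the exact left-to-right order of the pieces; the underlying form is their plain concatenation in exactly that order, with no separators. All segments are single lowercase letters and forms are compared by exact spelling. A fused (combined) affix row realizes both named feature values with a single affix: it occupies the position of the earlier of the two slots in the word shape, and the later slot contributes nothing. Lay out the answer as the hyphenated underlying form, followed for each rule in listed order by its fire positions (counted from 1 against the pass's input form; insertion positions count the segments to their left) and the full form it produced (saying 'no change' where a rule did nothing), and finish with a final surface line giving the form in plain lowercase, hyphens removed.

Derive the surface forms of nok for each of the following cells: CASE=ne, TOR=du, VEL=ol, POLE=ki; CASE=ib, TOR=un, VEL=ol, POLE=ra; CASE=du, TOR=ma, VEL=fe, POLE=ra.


cell CASE=ne, TOR=du, VEL=ol, POLE=ki:
underlying: szu-nok-pve-le-z
1. f -> v, k -> g, p -> b, t -> d / V _ V: no change
2. f -> v, k -> g, p -> b, s -> z, t -> d / _ Z: fires at position(s) 1, 7: zzunokbvelez
3. b -> p, d -> t, g -> k, v -> f, z -> s / _ #: fires at position(s) 12: zzunokbveles
surface: zzunokbveles

cell CASE=ib, TOR=un, VEL=ol, POLE=ra:
underlying: szu-nok-gim-edi-bu
1. f -> v, k -> g, p -> b, t -> d / V _ V: no change
2. f -> v, k -> g, p -> b, s -> z, t -> d / _ Z: fires at position(s) 1, 6: zzunoggimedibu
3. b -> p, d -> t, g -> k, v -> f, z -> s / _ #: no change
surface: zzunoggimedibu

cell CASE=du, TOR=ma, VEL=fe, POLE=ra:
underlying: za-nok-ud-edu-bu
1. f -> v, k -> g, p -> b, t -> d / V _ V: fires at position(s) 5: zanogudedubu
2. f -> v, k -> g, p -> b, s -> z, t -> d / _ Z: no change
3. b -> p, d -> t, g -> k, v -> f, z -> s / _ #: no change
surface: zanogudedubu


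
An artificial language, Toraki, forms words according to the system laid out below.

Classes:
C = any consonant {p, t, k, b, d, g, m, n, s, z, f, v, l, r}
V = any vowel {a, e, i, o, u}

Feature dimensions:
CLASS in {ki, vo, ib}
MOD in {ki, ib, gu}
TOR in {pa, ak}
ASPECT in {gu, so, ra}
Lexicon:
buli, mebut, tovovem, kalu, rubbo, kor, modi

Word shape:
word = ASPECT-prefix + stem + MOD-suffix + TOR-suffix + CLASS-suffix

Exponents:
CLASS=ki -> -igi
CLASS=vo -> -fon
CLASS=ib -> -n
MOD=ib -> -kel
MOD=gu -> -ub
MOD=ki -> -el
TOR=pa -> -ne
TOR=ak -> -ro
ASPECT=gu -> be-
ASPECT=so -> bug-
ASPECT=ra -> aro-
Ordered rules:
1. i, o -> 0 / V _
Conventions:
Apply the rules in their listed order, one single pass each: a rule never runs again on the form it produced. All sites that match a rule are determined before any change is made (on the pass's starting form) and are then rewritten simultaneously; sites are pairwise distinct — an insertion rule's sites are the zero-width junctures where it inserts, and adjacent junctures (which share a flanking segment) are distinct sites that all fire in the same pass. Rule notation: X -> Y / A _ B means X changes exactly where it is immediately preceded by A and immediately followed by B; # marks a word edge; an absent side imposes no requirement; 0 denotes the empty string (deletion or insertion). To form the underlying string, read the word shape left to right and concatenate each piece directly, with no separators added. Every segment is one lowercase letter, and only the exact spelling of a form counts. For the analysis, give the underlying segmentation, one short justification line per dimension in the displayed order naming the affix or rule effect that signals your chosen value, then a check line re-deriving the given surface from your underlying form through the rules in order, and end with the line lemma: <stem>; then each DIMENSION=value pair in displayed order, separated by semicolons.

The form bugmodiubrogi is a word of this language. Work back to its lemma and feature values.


underlying: bug-modi-ub-ro-igi
CLASS=ki - signalled by the affix -igi
MOD=gu - signalled by the affix -ub
TOR=ak - signalled by the affix -ro
ASPECT=so - signalled by the affix bug-
check: bugmodiubroigi -> bugmodiubrogi
lemma: modi; CLASS=ki; MOD=gu; TOR=ak; ASPECT=so


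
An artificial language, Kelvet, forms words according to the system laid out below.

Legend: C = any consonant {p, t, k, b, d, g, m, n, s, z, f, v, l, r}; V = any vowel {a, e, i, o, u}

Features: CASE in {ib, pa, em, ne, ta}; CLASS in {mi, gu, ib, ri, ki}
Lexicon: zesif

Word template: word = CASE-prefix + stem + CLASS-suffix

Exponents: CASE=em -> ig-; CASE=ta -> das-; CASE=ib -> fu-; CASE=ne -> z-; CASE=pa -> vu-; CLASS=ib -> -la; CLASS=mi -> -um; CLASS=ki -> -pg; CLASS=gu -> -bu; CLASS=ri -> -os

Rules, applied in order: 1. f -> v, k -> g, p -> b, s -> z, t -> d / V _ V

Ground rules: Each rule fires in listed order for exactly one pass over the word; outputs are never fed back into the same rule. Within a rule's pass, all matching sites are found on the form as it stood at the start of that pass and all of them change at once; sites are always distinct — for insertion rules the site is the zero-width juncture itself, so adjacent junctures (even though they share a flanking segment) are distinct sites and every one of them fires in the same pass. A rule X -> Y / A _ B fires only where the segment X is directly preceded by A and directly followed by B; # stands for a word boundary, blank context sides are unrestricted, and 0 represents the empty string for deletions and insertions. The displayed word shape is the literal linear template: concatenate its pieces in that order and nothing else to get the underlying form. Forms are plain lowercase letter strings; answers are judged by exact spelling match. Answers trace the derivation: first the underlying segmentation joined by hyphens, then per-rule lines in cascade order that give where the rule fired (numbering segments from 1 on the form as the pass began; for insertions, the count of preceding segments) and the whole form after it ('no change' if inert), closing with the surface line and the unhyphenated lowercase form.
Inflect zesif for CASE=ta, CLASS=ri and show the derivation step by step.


underlying: das-zesif-os
1. f -> v, k -> g, p -> b, s -> z, t -> d / V _ V: fires at position(s) 6, 8: daszezivos
surface: daszezivos


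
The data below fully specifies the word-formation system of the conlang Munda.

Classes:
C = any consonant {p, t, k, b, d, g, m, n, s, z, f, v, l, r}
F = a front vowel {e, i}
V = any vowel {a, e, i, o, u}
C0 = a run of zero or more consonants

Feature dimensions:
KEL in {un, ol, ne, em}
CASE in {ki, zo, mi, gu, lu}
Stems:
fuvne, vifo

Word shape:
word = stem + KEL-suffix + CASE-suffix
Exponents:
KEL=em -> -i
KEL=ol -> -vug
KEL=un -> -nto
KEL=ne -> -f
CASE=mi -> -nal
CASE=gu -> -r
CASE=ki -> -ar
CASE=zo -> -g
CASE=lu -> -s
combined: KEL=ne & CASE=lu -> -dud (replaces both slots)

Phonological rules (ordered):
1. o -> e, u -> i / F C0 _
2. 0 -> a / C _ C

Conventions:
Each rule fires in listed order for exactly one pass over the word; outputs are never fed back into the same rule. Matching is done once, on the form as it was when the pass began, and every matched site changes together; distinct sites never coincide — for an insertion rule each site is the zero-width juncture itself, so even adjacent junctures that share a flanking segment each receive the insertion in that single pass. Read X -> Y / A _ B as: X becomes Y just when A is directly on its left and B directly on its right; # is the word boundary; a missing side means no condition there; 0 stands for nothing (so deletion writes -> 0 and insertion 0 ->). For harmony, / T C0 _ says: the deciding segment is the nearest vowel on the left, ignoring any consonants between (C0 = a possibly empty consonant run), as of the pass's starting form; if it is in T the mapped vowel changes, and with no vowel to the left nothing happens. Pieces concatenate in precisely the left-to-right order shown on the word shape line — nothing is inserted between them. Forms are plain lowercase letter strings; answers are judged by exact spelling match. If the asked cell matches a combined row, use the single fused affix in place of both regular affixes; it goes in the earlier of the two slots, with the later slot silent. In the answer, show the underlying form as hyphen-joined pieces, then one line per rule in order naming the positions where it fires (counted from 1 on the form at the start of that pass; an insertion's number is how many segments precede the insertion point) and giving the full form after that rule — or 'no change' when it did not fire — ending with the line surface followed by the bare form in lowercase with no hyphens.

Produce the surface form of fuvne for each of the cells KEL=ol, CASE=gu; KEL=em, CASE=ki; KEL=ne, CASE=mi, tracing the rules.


cell KEL=ol, CASE=gu:
underlying: fuvne-vug-r
1. o -> e, u -> i / F C0 _: fires at position(s) 7: fuvnevigr
2. 0 -> a / C _ C: inserts after position(s) 3, 8: fuvanevigar
surface: fuvanevigar

cell KEL=em, CASE=ki:
underlying: fuvne-i-ar
1. o -> e, u -> i / F C0 _: no change
2. 0 -> a / C _ C: inserts after position(s) 3: fuvaneiar
surface: fuvaneiar

cell KEL=ne, CASE=mi:
underlying: fuvne-f-nal
1. o -> e, u -> i / F C0 _: no change
2. 0 -> a / C _ C: inserts after position(s) 3, 6: fuvanefanal
surface: fuvanefanal


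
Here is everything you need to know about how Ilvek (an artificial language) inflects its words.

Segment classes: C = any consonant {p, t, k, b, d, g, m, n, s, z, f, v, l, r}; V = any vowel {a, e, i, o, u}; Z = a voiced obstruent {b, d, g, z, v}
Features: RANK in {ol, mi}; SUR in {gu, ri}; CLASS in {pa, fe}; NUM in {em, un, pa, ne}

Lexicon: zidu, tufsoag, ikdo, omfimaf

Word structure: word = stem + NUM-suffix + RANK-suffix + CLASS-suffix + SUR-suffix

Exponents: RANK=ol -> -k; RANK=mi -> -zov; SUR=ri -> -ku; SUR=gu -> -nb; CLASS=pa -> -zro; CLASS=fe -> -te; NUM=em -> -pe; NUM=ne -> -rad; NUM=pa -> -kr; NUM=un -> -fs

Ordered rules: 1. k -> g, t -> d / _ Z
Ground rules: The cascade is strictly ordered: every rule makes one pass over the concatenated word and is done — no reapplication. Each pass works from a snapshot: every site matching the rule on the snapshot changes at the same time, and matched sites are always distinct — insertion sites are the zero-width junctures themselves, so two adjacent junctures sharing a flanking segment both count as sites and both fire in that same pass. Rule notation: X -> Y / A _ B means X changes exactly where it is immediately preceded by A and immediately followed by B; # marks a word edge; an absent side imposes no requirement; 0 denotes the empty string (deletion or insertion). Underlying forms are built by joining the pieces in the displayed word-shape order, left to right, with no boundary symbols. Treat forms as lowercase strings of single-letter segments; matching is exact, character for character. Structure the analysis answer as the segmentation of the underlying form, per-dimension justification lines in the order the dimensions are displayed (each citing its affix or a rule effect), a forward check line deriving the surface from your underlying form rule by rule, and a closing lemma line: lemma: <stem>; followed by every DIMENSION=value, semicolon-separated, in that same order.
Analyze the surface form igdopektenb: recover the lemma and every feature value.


underlying: ikdo-pe-k-te-nb
RANK=ol - signalled by the affix -k
SUR=gu - signalled by the affix -nb
CLASS=fe - signalled by the affix -te
NUM=em - signalled by the affix -pe
check: ikdopektenb -> igdopektenb
lemma: ikdo; RANK=ol; SUR=gu; CLASS=fe; NUM=em


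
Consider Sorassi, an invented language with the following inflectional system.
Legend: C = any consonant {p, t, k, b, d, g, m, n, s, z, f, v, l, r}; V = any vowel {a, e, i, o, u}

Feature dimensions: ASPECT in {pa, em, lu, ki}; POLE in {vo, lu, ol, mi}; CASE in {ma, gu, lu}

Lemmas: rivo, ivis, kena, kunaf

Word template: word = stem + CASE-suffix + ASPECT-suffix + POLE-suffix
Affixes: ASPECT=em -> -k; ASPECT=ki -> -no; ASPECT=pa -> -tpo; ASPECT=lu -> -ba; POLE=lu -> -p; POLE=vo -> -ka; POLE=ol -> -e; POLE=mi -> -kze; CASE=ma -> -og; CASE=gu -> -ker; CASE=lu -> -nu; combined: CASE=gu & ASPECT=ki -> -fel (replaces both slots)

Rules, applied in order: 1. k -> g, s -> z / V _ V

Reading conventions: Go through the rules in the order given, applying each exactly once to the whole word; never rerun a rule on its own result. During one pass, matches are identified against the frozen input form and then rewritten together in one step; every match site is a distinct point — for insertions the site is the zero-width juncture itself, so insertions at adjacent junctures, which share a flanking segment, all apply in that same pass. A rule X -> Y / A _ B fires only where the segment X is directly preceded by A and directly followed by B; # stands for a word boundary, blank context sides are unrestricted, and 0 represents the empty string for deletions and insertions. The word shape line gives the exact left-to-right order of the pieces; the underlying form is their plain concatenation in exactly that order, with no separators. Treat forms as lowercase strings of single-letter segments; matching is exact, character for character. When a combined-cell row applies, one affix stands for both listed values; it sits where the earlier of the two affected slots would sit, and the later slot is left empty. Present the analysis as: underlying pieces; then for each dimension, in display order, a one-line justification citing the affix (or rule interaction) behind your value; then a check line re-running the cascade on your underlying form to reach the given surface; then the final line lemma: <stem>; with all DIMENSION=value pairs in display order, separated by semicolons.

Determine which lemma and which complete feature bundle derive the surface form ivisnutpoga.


underlying: ivis-nu-tpo-ka
ASPECT=pa - signalled by the affix -tpo
POLE=vo - signalled by the affix -ka
CASE=lu - signalled by the affix -nu
check: ivisnutpoka -> ivisnutpoga
lemma: ivis; ASPECT=pa; POLE=vo; CASE=lu


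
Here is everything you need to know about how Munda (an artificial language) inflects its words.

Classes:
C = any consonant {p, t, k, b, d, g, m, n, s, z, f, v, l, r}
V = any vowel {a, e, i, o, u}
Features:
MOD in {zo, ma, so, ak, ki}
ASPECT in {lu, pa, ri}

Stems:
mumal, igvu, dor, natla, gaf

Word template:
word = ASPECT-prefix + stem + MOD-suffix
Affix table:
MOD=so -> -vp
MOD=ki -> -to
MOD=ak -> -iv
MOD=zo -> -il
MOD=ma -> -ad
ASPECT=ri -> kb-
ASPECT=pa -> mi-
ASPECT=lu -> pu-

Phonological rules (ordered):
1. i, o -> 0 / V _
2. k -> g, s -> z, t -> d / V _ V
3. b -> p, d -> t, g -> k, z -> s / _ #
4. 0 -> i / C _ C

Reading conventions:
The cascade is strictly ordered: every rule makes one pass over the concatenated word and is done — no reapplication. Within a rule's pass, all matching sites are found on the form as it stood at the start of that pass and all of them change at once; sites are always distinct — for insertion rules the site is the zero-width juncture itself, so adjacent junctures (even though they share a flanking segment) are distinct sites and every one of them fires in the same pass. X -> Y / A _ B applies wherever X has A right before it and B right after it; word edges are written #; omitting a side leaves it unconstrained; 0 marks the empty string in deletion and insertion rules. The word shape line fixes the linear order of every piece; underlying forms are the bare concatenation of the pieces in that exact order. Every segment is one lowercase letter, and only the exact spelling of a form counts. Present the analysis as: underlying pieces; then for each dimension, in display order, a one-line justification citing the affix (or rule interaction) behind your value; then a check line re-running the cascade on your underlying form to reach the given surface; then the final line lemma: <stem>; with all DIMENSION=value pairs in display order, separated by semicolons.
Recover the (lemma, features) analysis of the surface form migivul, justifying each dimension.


underlying: mi-igvu-il
MOD=zo - signalled by the affix -il
ASPECT=pa - signalled by the affix mi-
check: miigvuil -> migvul -> migvul -> migvul -> migivul
lemma: igvu; MOD=zo; ASPECT=pa


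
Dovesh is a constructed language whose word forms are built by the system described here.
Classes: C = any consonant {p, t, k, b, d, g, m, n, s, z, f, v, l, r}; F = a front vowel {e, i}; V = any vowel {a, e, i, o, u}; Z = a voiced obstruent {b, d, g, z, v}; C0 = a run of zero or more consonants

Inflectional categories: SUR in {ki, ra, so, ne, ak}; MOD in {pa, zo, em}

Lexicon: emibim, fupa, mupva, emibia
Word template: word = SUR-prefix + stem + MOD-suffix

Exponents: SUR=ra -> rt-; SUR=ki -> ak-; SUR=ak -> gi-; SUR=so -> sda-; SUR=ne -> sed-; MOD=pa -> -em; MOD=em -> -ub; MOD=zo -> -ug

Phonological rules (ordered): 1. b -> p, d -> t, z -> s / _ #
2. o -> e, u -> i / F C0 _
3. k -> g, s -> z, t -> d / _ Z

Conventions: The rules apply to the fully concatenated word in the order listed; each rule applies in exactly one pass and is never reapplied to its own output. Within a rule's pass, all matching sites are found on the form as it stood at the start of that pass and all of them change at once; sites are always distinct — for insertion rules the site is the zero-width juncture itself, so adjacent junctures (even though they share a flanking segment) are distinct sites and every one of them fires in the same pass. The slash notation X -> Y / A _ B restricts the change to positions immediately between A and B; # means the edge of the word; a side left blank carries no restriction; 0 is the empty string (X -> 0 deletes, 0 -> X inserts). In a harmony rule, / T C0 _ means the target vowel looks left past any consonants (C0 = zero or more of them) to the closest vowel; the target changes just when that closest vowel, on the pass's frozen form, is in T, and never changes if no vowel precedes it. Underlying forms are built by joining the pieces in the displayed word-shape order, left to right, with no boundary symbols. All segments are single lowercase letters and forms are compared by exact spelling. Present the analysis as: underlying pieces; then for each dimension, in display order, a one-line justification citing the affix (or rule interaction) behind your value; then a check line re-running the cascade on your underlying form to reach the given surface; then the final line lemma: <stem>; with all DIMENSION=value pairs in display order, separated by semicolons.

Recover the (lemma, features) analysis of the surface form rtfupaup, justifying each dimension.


underlying: rt-fupa-ub
SUR=ra - signalled by the affix rt-
MOD=em - signalled by the affix -ub
check: rtfupaub -> rtfupaup -> rtfupaup -> rtfupaup
lemma: fupa; SUR=ra; MOD=em


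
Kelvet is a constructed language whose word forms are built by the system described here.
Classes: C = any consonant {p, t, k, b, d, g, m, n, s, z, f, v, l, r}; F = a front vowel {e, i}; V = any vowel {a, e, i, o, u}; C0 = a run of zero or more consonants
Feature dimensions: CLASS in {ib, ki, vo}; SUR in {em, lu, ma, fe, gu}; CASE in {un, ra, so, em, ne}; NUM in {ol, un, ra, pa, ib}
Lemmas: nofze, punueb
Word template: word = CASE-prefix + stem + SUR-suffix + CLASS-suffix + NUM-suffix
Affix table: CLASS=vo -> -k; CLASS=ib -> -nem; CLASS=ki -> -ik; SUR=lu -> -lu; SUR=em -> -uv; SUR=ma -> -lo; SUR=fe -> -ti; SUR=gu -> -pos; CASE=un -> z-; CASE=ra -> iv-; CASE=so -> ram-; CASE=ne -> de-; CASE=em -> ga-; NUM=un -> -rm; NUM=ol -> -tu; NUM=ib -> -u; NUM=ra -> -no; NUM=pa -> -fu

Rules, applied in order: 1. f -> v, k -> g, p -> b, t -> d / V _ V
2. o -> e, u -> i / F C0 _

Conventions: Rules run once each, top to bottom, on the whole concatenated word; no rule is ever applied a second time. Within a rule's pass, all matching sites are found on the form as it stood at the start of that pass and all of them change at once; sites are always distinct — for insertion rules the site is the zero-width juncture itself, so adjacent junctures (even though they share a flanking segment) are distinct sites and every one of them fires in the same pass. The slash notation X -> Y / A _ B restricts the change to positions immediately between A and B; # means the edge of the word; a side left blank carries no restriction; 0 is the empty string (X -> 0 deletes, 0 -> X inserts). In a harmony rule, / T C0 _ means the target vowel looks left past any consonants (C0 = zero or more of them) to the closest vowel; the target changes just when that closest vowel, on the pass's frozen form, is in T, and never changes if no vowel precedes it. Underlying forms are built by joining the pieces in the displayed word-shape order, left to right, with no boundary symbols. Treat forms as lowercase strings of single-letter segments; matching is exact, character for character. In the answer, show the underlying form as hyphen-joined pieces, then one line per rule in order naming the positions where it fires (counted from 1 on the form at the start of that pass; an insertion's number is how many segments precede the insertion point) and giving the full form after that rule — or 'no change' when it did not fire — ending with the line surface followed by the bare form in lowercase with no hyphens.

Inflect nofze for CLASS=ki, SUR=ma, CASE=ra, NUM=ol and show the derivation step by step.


underlying: iv-nofze-lo-ik-tu
1. f -> v, k -> g, p -> b, t -> d / V _ V: no change
2. o -> e, u -> i / F C0 _: fires at position(s) 4, 9, 13: ivnefzeleikti
surface: ivnefzeleikti


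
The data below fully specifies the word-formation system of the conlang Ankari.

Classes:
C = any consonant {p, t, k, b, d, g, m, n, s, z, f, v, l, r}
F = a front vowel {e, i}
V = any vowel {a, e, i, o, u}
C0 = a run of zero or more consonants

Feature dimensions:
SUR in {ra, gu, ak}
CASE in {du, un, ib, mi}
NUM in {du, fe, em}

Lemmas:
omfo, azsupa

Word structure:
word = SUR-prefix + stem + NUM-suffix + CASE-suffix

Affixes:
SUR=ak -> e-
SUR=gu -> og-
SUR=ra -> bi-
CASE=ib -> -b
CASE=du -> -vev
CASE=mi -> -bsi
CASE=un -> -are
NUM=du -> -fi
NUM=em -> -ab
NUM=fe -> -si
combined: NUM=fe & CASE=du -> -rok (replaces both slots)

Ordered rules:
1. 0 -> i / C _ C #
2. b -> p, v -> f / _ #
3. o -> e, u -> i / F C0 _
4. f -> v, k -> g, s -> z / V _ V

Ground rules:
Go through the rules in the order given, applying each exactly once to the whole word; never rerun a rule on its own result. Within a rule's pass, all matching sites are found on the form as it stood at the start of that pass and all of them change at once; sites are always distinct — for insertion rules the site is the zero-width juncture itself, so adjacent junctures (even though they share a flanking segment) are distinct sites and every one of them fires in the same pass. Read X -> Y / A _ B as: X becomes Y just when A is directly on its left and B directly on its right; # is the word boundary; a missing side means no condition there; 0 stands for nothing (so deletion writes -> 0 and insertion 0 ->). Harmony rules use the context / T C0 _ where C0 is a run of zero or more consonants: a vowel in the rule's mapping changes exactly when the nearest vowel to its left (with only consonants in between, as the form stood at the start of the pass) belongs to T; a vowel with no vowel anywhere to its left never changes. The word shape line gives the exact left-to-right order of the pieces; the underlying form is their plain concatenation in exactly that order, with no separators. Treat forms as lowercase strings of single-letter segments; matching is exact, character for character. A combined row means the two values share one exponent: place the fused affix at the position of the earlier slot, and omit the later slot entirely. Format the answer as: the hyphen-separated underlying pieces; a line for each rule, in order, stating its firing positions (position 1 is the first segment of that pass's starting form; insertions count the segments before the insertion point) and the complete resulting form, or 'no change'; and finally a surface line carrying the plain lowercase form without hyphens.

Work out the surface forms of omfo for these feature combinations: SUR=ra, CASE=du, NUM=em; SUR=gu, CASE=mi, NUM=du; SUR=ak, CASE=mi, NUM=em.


cell SUR=ra, CASE=du, NUM=em:
underlying: bi-omfo-ab-vev
1. 0 -> i / C _ C #: no change
2. b -> p, v -> f / _ #: fires at position(s) 11: biomfoabvef
3. o -> e, u -> i / F C0 _: fires at position(s) 3: biemfoabvef
4. f -> v, k -> g, s -> z / V _ V: no change
surface: biemfoabvef

cell SUR=gu, CASE=mi, NUM=du:
underlying: og-omfo-fi-bsi
1. 0 -> i / C _ C #: no change
2. b -> p, v -> f / _ #: no change
3. o -> e, u -> i / F C0 _: no change
4. f -> v, k -> g, s -> z / V _ V: fires at position(s) 7: ogomfovibsi
surface: ogomfovibsi

cell SUR=ak, CASE=mi, NUM=em:
underlying: e-omfo-ab-bsi
1. 0 -> i / C _ C #: no change
2. b -> p, v -> f / _ #: no change
3. o -> e, u -> i / F C0 _: fires at position(s) 2: eemfoabbsi
4. f -> v, k -> g, s -> z / V _ V: no change
surface: eemfoabbsi


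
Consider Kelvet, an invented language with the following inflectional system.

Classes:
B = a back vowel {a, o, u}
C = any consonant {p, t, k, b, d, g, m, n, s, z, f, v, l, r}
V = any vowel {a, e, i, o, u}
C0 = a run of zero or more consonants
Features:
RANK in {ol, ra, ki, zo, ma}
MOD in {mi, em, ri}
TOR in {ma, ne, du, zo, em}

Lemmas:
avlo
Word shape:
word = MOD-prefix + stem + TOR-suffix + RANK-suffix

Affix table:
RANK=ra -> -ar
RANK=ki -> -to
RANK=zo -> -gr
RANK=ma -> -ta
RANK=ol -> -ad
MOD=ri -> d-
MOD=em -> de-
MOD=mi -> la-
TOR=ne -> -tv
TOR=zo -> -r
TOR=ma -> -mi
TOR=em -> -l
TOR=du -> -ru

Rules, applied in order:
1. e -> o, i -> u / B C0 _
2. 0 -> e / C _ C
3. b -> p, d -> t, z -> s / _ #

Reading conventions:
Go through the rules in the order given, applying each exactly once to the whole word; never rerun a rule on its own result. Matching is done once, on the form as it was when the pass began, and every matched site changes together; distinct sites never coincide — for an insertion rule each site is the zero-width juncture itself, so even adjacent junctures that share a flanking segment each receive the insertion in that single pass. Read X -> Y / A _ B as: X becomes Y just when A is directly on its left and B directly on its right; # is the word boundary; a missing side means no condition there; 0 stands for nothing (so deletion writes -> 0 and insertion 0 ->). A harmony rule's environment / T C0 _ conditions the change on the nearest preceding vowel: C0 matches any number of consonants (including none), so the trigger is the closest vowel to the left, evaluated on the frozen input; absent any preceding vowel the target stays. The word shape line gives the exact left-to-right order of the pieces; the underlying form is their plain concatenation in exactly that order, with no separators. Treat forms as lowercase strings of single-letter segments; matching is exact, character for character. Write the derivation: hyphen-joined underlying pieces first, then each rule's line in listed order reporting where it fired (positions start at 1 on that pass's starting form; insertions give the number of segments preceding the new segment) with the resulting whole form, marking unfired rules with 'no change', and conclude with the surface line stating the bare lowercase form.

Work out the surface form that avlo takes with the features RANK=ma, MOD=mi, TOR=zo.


underlying: la-avlo-r-ta
1. e -> o, i -> u / B C0 _: no change
2. 0 -> e / C _ C: inserts after position(s) 4, 7: laaveloreta
3. b -> p, d -> t, z -> s / _ #: no change
surface: laaveloreta


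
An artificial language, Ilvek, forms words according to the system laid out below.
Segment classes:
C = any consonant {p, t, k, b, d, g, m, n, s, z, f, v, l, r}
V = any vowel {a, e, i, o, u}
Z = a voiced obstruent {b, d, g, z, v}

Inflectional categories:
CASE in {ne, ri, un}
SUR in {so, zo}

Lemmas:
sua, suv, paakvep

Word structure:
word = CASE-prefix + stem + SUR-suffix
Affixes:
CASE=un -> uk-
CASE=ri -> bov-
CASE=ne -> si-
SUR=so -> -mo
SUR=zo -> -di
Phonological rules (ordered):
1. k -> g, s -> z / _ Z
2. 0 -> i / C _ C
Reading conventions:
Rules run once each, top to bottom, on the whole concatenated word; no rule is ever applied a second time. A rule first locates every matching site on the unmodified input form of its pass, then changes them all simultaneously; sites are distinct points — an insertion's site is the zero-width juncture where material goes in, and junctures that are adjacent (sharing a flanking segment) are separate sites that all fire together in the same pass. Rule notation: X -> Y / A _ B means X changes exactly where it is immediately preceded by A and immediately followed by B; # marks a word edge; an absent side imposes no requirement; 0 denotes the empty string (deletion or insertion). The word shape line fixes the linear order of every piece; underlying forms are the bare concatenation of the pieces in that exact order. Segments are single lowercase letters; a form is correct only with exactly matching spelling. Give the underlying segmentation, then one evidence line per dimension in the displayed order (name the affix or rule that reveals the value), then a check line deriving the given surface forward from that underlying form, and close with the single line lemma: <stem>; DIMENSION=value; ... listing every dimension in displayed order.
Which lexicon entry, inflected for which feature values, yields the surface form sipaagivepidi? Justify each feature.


underlying: si-paakvep-di
CASE=ne - signalled by the affix si-
SUR=zo - signalled by the affix -di
check: sipaakvepdi -> sipaagvepdi -> sipaagivepidi
lemma: paakvep; CASE=ne; SUR=zo


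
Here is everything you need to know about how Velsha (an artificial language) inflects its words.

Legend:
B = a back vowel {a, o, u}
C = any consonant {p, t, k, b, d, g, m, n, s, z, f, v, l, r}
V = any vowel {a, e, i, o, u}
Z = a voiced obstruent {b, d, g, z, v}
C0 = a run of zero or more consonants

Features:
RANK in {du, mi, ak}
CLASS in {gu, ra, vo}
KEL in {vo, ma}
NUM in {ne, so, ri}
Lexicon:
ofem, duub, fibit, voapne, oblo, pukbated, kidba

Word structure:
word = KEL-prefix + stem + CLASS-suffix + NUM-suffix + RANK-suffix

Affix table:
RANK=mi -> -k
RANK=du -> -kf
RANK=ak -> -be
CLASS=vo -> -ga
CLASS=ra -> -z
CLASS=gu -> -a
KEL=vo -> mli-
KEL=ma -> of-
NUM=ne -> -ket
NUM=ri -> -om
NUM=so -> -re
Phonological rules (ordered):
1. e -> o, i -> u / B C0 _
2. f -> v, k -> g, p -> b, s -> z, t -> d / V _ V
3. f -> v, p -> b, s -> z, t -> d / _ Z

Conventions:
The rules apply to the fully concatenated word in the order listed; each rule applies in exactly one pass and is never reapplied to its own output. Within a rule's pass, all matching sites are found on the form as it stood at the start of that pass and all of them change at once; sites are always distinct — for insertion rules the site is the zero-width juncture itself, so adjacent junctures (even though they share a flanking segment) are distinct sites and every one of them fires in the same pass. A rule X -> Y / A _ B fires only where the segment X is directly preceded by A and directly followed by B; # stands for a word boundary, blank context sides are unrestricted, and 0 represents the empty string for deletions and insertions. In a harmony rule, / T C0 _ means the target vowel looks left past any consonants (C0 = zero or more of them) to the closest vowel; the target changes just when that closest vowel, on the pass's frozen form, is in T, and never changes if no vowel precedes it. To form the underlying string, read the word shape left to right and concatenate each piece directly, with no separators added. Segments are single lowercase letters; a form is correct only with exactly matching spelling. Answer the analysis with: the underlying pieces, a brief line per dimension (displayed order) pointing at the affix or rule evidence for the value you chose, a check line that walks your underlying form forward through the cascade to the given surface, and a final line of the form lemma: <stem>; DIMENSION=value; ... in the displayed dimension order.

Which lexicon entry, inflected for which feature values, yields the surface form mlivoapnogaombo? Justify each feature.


underlying: mli-voapne-ga-om-be
RANK=ak - signalled by the affix -be
CLASS=vo - signalled by the affix -ga
KEL=vo - signalled by the affix mli-
NUM=ri - signalled by the affix -om
check: mlivoapnegaombe -> mlivoapnogaombo -> mlivoapnogaombo -> mlivoapnogaombo
lemma: voapne; RANK=ak; CLASS=vo; KEL=vo; NUM=ri


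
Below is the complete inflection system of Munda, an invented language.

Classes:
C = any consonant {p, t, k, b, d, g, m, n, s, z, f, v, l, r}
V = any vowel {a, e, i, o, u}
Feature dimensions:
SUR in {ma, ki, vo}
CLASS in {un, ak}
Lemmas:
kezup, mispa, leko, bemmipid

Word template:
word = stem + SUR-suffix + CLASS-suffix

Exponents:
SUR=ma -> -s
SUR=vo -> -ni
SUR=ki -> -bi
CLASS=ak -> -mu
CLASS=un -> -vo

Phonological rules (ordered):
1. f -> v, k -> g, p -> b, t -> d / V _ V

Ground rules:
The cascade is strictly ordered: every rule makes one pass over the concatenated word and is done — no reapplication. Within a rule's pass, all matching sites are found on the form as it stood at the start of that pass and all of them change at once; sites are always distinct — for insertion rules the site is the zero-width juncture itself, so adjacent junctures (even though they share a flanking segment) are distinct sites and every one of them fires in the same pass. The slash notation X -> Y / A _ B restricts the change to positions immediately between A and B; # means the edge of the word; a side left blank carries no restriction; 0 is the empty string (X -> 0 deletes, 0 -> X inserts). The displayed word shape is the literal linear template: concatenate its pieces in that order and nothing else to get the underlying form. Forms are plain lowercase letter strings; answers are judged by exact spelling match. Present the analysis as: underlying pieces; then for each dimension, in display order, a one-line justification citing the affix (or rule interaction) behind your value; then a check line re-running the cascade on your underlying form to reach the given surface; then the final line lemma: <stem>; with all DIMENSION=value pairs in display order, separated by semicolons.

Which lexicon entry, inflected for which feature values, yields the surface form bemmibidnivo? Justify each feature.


underlying: bemmipid-ni-vo
SUR=vo - signalled by the affix -ni
CLASS=un - signalled by the affix -vo
check: bemmipidnivo -> bemmibidnivo
lemma: bemmipid; SUR=vo; CLASS=un
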